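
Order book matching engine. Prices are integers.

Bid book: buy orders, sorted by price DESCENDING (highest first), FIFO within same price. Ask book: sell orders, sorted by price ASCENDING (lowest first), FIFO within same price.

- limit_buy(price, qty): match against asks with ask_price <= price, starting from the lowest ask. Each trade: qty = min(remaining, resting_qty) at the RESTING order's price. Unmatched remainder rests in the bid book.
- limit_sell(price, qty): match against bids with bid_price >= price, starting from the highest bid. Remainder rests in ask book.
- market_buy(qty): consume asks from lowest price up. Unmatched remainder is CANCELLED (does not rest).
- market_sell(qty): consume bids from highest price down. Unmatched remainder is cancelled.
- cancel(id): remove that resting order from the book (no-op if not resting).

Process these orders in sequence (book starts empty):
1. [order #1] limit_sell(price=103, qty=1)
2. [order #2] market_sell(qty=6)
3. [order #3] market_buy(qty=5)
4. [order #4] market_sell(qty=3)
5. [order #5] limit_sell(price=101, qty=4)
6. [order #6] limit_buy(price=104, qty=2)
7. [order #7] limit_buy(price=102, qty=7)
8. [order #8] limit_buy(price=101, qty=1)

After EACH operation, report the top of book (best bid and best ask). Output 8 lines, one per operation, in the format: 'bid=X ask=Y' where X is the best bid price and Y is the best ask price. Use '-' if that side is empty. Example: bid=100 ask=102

After op 1 [order #1] limit_sell(price=103, qty=1): fills=none; bids=[-] asks=[#1:1@103]
After op 2 [order #2] market_sell(qty=6): fills=none; bids=[-] asks=[#1:1@103]
After op 3 [order #3] market_buy(qty=5): fills=#3x#1:1@103; bids=[-] asks=[-]
After op 4 [order #4] market_sell(qty=3): fills=none; bids=[-] asks=[-]
After op 5 [order #5] limit_sell(price=101, qty=4): fills=none; bids=[-] asks=[#5:4@101]
After op 6 [order #6] limit_buy(price=104, qty=2): fills=#6x#5:2@101; bids=[-] asks=[#5:2@101]
After op 7 [order #7] limit_buy(price=102, qty=7): fills=#7x#5:2@101; bids=[#7:5@102] asks=[-]
After op 8 [order #8] limit_buy(price=101, qty=1): fills=none; bids=[#7:5@102 #8:1@101] asks=[-]

Answer: bid=- ask=103
bid=- ask=103
bid=- ask=-
bid=- ask=-
bid=- ask=101
bid=- ask=101
bid=102 ask=-
bid=102 ask=-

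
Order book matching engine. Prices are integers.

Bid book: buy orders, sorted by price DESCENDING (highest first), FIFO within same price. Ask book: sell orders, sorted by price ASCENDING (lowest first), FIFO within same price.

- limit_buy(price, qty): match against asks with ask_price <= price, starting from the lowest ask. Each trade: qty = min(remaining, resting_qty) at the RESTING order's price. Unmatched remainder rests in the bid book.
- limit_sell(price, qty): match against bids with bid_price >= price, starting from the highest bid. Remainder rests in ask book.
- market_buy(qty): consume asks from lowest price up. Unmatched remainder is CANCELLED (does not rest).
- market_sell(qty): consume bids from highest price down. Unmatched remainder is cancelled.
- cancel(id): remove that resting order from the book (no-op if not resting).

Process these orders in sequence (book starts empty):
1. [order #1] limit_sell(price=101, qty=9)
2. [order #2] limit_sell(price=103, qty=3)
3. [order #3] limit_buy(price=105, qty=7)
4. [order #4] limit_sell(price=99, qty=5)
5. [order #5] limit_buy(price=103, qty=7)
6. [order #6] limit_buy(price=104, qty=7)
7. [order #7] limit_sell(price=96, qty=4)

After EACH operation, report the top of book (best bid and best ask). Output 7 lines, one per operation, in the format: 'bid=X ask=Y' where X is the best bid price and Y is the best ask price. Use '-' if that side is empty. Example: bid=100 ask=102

Answer: bid=- ask=101
bid=- ask=101
bid=- ask=101
bid=- ask=99
bid=- ask=103
bid=104 ask=-
bid=- ask=-

Derivation:
After op 1 [order #1] limit_sell(price=101, qty=9): fills=none; bids=[-] asks=[#1:9@101]
After op 2 [order #2] limit_sell(price=103, qty=3): fills=none; bids=[-] asks=[#1:9@101 #2:3@103]
After op 3 [order #3] limit_buy(price=105, qty=7): fills=#3x#1:7@101; bids=[-] asks=[#1:2@101 #2:3@103]
After op 4 [order #4] limit_sell(price=99, qty=5): fills=none; bids=[-] asks=[#4:5@99 #1:2@101 #2:3@103]
After op 5 [order #5] limit_buy(price=103, qty=7): fills=#5x#4:5@99 #5x#1:2@101; bids=[-] asks=[#2:3@103]
After op 6 [order #6] limit_buy(price=104, qty=7): fills=#6x#2:3@103; bids=[#6:4@104] asks=[-]
After op 7 [order #7] limit_sell(price=96, qty=4): fills=#6x#7:4@104; bids=[-] asks=[-]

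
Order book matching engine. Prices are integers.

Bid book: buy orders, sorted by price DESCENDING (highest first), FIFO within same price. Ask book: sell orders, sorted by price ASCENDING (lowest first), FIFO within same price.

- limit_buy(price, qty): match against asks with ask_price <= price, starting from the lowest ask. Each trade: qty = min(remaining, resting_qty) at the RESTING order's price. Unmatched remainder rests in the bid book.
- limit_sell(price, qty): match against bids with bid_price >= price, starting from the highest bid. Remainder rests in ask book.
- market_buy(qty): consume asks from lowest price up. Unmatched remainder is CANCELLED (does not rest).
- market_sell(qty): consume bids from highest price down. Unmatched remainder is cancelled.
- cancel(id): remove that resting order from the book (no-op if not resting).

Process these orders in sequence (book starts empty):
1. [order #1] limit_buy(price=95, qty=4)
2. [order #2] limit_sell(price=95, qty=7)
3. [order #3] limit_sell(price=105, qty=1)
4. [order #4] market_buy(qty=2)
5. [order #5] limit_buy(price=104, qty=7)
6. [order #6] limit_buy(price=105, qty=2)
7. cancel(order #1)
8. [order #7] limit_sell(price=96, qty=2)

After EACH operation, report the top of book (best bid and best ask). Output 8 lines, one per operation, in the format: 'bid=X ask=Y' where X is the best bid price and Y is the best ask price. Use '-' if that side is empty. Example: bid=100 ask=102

Answer: bid=95 ask=-
bid=- ask=95
bid=- ask=95
bid=- ask=95
bid=104 ask=105
bid=105 ask=-
bid=105 ask=-
bid=104 ask=-

Derivation:
After op 1 [order #1] limit_buy(price=95, qty=4): fills=none; bids=[#1:4@95] asks=[-]
After op 2 [order #2] limit_sell(price=95, qty=7): fills=#1x#2:4@95; bids=[-] asks=[#2:3@95]
After op 3 [order #3] limit_sell(price=105, qty=1): fills=none; bids=[-] asks=[#2:3@95 #3:1@105]
After op 4 [order #4] market_buy(qty=2): fills=#4x#2:2@95; bids=[-] asks=[#2:1@95 #3:1@105]
After op 5 [order #5] limit_buy(price=104, qty=7): fills=#5x#2:1@95; bids=[#5:6@104] asks=[#3:1@105]
After op 6 [order #6] limit_buy(price=105, qty=2): fills=#6x#3:1@105; bids=[#6:1@105 #5:6@104] asks=[-]
After op 7 cancel(order #1): fills=none; bids=[#6:1@105 #5:6@104] asks=[-]
After op 8 [order #7] limit_sell(price=96, qty=2): fills=#6x#7:1@105 #5x#7:1@104; bids=[#5:5@104] asks=[-]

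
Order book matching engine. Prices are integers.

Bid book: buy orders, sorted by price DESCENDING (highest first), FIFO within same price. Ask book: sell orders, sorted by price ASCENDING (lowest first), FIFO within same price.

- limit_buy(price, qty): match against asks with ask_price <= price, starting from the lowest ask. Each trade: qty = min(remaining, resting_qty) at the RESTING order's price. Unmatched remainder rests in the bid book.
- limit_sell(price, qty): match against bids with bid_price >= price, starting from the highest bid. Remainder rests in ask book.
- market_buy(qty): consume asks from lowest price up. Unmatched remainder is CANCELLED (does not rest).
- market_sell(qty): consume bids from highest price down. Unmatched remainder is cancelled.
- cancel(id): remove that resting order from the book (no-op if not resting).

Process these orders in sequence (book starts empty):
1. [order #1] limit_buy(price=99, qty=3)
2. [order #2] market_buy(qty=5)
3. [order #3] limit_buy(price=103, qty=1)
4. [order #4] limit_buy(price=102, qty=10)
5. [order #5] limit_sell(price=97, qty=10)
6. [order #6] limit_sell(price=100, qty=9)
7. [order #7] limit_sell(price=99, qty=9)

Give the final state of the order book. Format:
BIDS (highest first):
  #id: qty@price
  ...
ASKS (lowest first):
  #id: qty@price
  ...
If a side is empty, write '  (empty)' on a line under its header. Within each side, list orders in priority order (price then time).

Answer: BIDS (highest first):
  (empty)
ASKS (lowest first):
  #7: 6@99
  #6: 8@100

Derivation:
After op 1 [order #1] limit_buy(price=99, qty=3): fills=none; bids=[#1:3@99] asks=[-]
After op 2 [order #2] market_buy(qty=5): fills=none; bids=[#1:3@99] asks=[-]
After op 3 [order #3] limit_buy(price=103, qty=1): fills=none; bids=[#3:1@103 #1:3@99] asks=[-]
After op 4 [order #4] limit_buy(price=102, qty=10): fills=none; bids=[#3:1@103 #4:10@102 #1:3@99] asks=[-]
After op 5 [order #5] limit_sell(price=97, qty=10): fills=#3x#5:1@103 #4x#5:9@102; bids=[#4:1@102 #1:3@99] asks=[-]
After op 6 [order #6] limit_sell(price=100, qty=9): fills=#4x#6:1@102; bids=[#1:3@99] asks=[#6:8@100]
After op 7 [order #7] limit_sell(price=99, qty=9): fills=#1x#7:3@99; bids=[-] asks=[#7:6@99 #6:8@100]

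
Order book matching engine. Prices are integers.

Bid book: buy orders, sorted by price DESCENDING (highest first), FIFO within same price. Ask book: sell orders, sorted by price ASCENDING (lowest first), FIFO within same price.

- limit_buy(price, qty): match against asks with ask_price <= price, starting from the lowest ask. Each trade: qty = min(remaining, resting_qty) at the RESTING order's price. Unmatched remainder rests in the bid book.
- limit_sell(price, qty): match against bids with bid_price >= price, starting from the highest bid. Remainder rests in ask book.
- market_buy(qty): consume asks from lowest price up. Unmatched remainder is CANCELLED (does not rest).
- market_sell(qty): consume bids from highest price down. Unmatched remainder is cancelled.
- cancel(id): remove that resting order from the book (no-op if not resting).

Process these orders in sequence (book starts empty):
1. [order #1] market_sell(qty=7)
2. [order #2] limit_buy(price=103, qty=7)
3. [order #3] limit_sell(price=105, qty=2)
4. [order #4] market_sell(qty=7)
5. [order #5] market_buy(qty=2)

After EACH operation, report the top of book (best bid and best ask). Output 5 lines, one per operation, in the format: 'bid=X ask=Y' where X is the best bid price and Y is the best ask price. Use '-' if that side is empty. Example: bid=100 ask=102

Answer: bid=- ask=-
bid=103 ask=-
bid=103 ask=105
bid=- ask=105
bid=- ask=-

Derivation:
After op 1 [order #1] market_sell(qty=7): fills=none; bids=[-] asks=[-]
After op 2 [order #2] limit_buy(price=103, qty=7): fills=none; bids=[#2:7@103] asks=[-]
After op 3 [order #3] limit_sell(price=105, qty=2): fills=none; bids=[#2:7@103] asks=[#3:2@105]
After op 4 [order #4] market_sell(qty=7): fills=#2x#4:7@103; bids=[-] asks=[#3:2@105]
After op 5 [order #5] market_buy(qty=2): fills=#5x#3:2@105; bids=[-] asks=[-]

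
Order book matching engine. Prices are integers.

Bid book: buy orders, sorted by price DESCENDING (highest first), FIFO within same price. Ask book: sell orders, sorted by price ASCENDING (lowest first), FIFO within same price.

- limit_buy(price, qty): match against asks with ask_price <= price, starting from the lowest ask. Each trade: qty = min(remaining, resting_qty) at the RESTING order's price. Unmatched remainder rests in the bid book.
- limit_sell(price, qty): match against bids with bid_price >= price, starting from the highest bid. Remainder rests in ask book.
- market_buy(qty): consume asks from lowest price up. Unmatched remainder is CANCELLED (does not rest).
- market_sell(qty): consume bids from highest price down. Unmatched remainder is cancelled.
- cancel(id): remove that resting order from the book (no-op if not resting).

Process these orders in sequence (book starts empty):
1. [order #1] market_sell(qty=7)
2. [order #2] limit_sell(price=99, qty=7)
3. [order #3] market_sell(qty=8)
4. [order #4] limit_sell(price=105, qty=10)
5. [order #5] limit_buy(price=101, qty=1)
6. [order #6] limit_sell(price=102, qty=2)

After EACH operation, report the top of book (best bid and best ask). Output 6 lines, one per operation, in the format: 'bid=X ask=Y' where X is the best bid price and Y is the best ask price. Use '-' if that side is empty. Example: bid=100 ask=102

Answer: bid=- ask=-
bid=- ask=99
bid=- ask=99
bid=- ask=99
bid=- ask=99
bid=- ask=99

Derivation:
After op 1 [order #1] market_sell(qty=7): fills=none; bids=[-] asks=[-]
After op 2 [order #2] limit_sell(price=99, qty=7): fills=none; bids=[-] asks=[#2:7@99]
After op 3 [order #3] market_sell(qty=8): fills=none; bids=[-] asks=[#2:7@99]
After op 4 [order #4] limit_sell(price=105, qty=10): fills=none; bids=[-] asks=[#2:7@99 #4:10@105]
After op 5 [order #5] limit_buy(price=101, qty=1): fills=#5x#2:1@99; bids=[-] asks=[#2:6@99 #4:10@105]
After op 6 [order #6] limit_sell(price=102, qty=2): fills=none; bids=[-] asks=[#2:6@99 #6:2@102 #4:10@105]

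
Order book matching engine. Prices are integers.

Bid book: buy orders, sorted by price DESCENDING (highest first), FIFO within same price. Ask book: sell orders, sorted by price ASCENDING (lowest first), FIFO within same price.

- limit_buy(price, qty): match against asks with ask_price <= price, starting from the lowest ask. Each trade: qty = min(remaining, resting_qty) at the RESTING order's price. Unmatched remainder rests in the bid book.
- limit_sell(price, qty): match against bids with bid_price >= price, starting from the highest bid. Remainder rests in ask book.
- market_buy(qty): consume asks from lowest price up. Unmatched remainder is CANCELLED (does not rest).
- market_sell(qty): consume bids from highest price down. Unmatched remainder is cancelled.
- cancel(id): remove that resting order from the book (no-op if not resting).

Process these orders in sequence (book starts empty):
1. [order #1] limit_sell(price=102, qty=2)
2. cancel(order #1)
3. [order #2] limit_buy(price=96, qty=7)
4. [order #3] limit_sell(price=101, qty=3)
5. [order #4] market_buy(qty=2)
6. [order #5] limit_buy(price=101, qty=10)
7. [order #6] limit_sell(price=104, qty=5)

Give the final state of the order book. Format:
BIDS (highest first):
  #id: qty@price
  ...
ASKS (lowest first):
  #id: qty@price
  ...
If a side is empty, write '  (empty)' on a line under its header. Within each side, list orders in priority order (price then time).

After op 1 [order #1] limit_sell(price=102, qty=2): fills=none; bids=[-] asks=[#1:2@102]
After op 2 cancel(order #1): fills=none; bids=[-] asks=[-]
After op 3 [order #2] limit_buy(price=96, qty=7): fills=none; bids=[#2:7@96] asks=[-]
After op 4 [order #3] limit_sell(price=101, qty=3): fills=none; bids=[#2:7@96] asks=[#3:3@101]
After op 5 [order #4] market_buy(qty=2): fills=#4x#3:2@101; bids=[#2:7@96] asks=[#3:1@101]
After op 6 [order #5] limit_buy(price=101, qty=10): fills=#5x#3:1@101; bids=[#5:9@101 #2:7@96] asks=[-]
After op 7 [order #6] limit_sell(price=104, qty=5): fills=none; bids=[#5:9@101 #2:7@96] asks=[#6:5@104]

Answer: BIDS (highest first):
  #5: 9@101
  #2: 7@96
ASKS (lowest first):
  #6: 5@104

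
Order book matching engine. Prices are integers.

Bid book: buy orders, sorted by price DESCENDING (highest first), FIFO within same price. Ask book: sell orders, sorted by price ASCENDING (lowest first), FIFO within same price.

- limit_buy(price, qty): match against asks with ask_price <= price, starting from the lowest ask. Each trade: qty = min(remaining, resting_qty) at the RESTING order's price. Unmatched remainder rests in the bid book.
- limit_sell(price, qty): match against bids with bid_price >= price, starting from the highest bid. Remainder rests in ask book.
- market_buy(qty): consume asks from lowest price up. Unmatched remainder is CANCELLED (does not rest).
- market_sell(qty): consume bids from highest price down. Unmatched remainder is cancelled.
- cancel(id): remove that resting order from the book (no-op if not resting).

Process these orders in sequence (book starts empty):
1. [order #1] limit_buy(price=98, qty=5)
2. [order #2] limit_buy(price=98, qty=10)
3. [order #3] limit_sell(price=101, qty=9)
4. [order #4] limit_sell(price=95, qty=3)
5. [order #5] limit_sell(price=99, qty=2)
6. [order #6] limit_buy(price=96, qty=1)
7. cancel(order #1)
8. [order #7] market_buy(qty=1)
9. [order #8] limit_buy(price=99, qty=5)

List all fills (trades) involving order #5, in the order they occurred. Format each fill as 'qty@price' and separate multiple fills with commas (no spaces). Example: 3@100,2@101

Answer: 1@99,1@99

Derivation:
After op 1 [order #1] limit_buy(price=98, qty=5): fills=none; bids=[#1:5@98] asks=[-]
After op 2 [order #2] limit_buy(price=98, qty=10): fills=none; bids=[#1:5@98 #2:10@98] asks=[-]
After op 3 [order #3] limit_sell(price=101, qty=9): fills=none; bids=[#1:5@98 #2:10@98] asks=[#3:9@101]
After op 4 [order #4] limit_sell(price=95, qty=3): fills=#1x#4:3@98; bids=[#1:2@98 #2:10@98] asks=[#3:9@101]
After op 5 [order #5] limit_sell(price=99, qty=2): fills=none; bids=[#1:2@98 #2:10@98] asks=[#5:2@99 #3:9@101]
After op 6 [order #6] limit_buy(price=96, qty=1): fills=none; bids=[#1:2@98 #2:10@98 #6:1@96] asks=[#5:2@99 #3:9@101]
After op 7 cancel(order #1): fills=none; bids=[#2:10@98 #6:1@96] asks=[#5:2@99 #3:9@101]
After op 8 [order #7] market_buy(qty=1): fills=#7x#5:1@99; bids=[#2:10@98 #6:1@96] asks=[#5:1@99 #3:9@101]
After op 9 [order #8] limit_buy(price=99, qty=5): fills=#8x#5:1@99; bids=[#8:4@99 #2:10@98 #6:1@96] asks=[#3:9@101]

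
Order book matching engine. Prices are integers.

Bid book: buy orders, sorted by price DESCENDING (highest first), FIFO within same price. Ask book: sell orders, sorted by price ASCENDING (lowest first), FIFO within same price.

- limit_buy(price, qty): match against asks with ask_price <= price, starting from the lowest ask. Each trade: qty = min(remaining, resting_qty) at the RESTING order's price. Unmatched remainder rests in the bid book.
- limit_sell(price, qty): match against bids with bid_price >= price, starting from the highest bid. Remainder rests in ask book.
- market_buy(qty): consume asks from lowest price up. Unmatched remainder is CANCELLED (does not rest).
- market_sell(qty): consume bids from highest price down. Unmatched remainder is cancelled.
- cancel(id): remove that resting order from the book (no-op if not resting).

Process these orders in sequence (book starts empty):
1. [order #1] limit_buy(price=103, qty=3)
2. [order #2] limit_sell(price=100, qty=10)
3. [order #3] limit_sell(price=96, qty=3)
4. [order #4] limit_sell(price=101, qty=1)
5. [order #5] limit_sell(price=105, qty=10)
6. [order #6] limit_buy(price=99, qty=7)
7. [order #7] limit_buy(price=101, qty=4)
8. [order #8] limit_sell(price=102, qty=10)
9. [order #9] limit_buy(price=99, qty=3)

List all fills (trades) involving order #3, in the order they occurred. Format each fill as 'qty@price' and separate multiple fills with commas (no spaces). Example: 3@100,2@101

After op 1 [order #1] limit_buy(price=103, qty=3): fills=none; bids=[#1:3@103] asks=[-]
After op 2 [order #2] limit_sell(price=100, qty=10): fills=#1x#2:3@103; bids=[-] asks=[#2:7@100]
After op 3 [order #3] limit_sell(price=96, qty=3): fills=none; bids=[-] asks=[#3:3@96 #2:7@100]
After op 4 [order #4] limit_sell(price=101, qty=1): fills=none; bids=[-] asks=[#3:3@96 #2:7@100 #4:1@101]
After op 5 [order #5] limit_sell(price=105, qty=10): fills=none; bids=[-] asks=[#3:3@96 #2:7@100 #4:1@101 #5:10@105]
After op 6 [order #6] limit_buy(price=99, qty=7): fills=#6x#3:3@96; bids=[#6:4@99] asks=[#2:7@100 #4:1@101 #5:10@105]
After op 7 [order #7] limit_buy(price=101, qty=4): fills=#7x#2:4@100; bids=[#6:4@99] asks=[#2:3@100 #4:1@101 #5:10@105]
After op 8 [order #8] limit_sell(price=102, qty=10): fills=none; bids=[#6:4@99] asks=[#2:3@100 #4:1@101 #8:10@102 #5:10@105]
After op 9 [order #9] limit_buy(price=99, qty=3): fills=none; bids=[#6:4@99 #9:3@99] asks=[#2:3@100 #4:1@101 #8:10@102 #5:10@105]

Answer: 3@96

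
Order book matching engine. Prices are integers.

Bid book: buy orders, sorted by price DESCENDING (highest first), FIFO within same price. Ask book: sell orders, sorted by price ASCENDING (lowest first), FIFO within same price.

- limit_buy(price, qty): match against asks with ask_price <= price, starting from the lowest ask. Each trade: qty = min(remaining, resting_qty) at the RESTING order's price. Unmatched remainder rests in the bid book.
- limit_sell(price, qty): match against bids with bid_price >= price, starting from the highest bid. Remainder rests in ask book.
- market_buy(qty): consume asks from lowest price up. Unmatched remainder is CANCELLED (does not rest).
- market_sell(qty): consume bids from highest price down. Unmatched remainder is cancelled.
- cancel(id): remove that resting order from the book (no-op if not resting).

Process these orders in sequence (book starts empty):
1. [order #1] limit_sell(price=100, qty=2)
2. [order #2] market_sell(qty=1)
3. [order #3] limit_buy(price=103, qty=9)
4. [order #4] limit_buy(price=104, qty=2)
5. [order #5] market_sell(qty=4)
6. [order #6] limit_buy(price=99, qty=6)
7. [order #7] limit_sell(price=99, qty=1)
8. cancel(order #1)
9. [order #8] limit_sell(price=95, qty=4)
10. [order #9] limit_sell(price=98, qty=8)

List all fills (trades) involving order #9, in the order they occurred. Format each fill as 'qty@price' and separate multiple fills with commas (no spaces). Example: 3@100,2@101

After op 1 [order #1] limit_sell(price=100, qty=2): fills=none; bids=[-] asks=[#1:2@100]
After op 2 [order #2] market_sell(qty=1): fills=none; bids=[-] asks=[#1:2@100]
After op 3 [order #3] limit_buy(price=103, qty=9): fills=#3x#1:2@100; bids=[#3:7@103] asks=[-]
After op 4 [order #4] limit_buy(price=104, qty=2): fills=none; bids=[#4:2@104 #3:7@103] asks=[-]
After op 5 [order #5] market_sell(qty=4): fills=#4x#5:2@104 #3x#5:2@103; bids=[#3:5@103] asks=[-]
After op 6 [order #6] limit_buy(price=99, qty=6): fills=none; bids=[#3:5@103 #6:6@99] asks=[-]
After op 7 [order #7] limit_sell(price=99, qty=1): fills=#3x#7:1@103; bids=[#3:4@103 #6:6@99] asks=[-]
After op 8 cancel(order #1): fills=none; bids=[#3:4@103 #6:6@99] asks=[-]
After op 9 [order #8] limit_sell(price=95, qty=4): fills=#3x#8:4@103; bids=[#6:6@99] asks=[-]
After op 10 [order #9] limit_sell(price=98, qty=8): fills=#6x#9:6@99; bids=[-] asks=[#9:2@98]

Answer: 6@99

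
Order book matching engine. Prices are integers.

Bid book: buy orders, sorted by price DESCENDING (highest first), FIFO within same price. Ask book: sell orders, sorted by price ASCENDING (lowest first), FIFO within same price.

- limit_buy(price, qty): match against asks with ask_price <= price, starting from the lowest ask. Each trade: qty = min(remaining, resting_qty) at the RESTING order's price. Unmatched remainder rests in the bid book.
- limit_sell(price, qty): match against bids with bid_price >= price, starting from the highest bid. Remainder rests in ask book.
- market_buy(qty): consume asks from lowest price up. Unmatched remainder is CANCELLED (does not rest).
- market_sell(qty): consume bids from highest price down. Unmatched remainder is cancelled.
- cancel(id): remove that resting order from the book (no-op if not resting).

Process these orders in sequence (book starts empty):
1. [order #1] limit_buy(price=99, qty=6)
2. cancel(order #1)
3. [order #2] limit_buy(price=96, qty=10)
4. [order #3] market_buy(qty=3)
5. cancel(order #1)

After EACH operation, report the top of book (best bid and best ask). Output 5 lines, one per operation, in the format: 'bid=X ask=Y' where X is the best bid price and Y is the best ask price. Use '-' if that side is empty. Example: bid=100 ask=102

Answer: bid=99 ask=-
bid=- ask=-
bid=96 ask=-
bid=96 ask=-
bid=96 ask=-

Derivation:
After op 1 [order #1] limit_buy(price=99, qty=6): fills=none; bids=[#1:6@99] asks=[-]
After op 2 cancel(order #1): fills=none; bids=[-] asks=[-]
After op 3 [order #2] limit_buy(price=96, qty=10): fills=none; bids=[#2:10@96] asks=[-]
After op 4 [order #3] market_buy(qty=3): fills=none; bids=[#2:10@96] asks=[-]
After op 5 cancel(order #1): fills=none; bids=[#2:10@96] asks=[-]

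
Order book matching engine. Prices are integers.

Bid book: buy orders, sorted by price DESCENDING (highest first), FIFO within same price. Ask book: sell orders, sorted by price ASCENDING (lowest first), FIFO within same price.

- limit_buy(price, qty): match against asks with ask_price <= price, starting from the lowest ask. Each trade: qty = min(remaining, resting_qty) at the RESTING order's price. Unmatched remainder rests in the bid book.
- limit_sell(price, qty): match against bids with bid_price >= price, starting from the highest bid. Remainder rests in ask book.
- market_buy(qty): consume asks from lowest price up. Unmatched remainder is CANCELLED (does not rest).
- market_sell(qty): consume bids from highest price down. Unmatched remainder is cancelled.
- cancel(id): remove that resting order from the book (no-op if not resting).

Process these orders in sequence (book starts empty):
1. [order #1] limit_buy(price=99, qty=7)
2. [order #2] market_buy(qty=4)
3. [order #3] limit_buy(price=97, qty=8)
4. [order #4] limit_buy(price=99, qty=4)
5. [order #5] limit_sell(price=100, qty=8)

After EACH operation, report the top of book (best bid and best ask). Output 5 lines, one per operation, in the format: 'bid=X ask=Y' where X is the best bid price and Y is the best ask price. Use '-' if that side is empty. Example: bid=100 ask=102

After op 1 [order #1] limit_buy(price=99, qty=7): fills=none; bids=[#1:7@99] asks=[-]
After op 2 [order #2] market_buy(qty=4): fills=none; bids=[#1:7@99] asks=[-]
After op 3 [order #3] limit_buy(price=97, qty=8): fills=none; bids=[#1:7@99 #3:8@97] asks=[-]
After op 4 [order #4] limit_buy(price=99, qty=4): fills=none; bids=[#1:7@99 #4:4@99 #3:8@97] asks=[-]
After op 5 [order #5] limit_sell(price=100, qty=8): fills=none; bids=[#1:7@99 #4:4@99 #3:8@97] asks=[#5:8@100]

Answer: bid=99 ask=-
bid=99 ask=-
bid=99 ask=-
bid=99 ask=-
bid=99 ask=100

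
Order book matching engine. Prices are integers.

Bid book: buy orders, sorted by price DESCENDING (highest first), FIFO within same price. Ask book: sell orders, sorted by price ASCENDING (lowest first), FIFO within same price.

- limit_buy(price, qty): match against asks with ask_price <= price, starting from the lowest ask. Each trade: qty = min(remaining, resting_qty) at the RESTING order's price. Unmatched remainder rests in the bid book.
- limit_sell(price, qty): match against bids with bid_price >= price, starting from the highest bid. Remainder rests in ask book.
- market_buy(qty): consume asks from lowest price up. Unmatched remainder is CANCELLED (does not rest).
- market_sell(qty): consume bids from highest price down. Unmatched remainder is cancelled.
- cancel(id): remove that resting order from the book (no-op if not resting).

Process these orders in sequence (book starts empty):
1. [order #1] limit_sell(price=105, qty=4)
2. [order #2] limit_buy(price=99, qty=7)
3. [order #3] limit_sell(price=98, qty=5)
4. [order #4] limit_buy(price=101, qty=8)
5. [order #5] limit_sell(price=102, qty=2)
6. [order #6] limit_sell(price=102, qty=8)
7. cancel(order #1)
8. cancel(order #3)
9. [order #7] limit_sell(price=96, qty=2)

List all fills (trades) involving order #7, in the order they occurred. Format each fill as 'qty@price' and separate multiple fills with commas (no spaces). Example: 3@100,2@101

After op 1 [order #1] limit_sell(price=105, qty=4): fills=none; bids=[-] asks=[#1:4@105]
After op 2 [order #2] limit_buy(price=99, qty=7): fills=none; bids=[#2:7@99] asks=[#1:4@105]
After op 3 [order #3] limit_sell(price=98, qty=5): fills=#2x#3:5@99; bids=[#2:2@99] asks=[#1:4@105]
After op 4 [order #4] limit_buy(price=101, qty=8): fills=none; bids=[#4:8@101 #2:2@99] asks=[#1:4@105]
After op 5 [order #5] limit_sell(price=102, qty=2): fills=none; bids=[#4:8@101 #2:2@99] asks=[#5:2@102 #1:4@105]
After op 6 [order #6] limit_sell(price=102, qty=8): fills=none; bids=[#4:8@101 #2:2@99] asks=[#5:2@102 #6:8@102 #1:4@105]
After op 7 cancel(order #1): fills=none; bids=[#4:8@101 #2:2@99] asks=[#5:2@102 #6:8@102]
After op 8 cancel(order #3): fills=none; bids=[#4:8@101 #2:2@99] asks=[#5:2@102 #6:8@102]
After op 9 [order #7] limit_sell(price=96, qty=2): fills=#4x#7:2@101; bids=[#4:6@101 #2:2@99] asks=[#5:2@102 #6:8@102]

Answer: 2@101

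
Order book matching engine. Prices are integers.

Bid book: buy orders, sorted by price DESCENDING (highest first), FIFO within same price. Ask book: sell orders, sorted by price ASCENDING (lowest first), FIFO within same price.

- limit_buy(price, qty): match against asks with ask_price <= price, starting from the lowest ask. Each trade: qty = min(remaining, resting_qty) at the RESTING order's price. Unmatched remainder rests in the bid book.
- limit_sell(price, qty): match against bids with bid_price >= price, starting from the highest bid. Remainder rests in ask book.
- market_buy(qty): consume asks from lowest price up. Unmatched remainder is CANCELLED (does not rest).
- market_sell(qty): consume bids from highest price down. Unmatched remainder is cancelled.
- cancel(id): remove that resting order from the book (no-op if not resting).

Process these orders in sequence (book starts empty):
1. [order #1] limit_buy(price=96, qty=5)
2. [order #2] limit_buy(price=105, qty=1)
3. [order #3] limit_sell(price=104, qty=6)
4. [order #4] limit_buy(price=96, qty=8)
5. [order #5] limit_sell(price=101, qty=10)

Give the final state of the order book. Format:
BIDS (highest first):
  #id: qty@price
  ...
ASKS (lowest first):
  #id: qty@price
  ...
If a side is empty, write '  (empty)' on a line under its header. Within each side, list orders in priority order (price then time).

After op 1 [order #1] limit_buy(price=96, qty=5): fills=none; bids=[#1:5@96] asks=[-]
After op 2 [order #2] limit_buy(price=105, qty=1): fills=none; bids=[#2:1@105 #1:5@96] asks=[-]
After op 3 [order #3] limit_sell(price=104, qty=6): fills=#2x#3:1@105; bids=[#1:5@96] asks=[#3:5@104]
After op 4 [order #4] limit_buy(price=96, qty=8): fills=none; bids=[#1:5@96 #4:8@96] asks=[#3:5@104]
After op 5 [order #5] limit_sell(price=101, qty=10): fills=none; bids=[#1:5@96 #4:8@96] asks=[#5:10@101 #3:5@104]

Answer: BIDS (highest first):
  #1: 5@96
  #4: 8@96
ASKS (lowest first):
  #5: 10@101
  #3: 5@104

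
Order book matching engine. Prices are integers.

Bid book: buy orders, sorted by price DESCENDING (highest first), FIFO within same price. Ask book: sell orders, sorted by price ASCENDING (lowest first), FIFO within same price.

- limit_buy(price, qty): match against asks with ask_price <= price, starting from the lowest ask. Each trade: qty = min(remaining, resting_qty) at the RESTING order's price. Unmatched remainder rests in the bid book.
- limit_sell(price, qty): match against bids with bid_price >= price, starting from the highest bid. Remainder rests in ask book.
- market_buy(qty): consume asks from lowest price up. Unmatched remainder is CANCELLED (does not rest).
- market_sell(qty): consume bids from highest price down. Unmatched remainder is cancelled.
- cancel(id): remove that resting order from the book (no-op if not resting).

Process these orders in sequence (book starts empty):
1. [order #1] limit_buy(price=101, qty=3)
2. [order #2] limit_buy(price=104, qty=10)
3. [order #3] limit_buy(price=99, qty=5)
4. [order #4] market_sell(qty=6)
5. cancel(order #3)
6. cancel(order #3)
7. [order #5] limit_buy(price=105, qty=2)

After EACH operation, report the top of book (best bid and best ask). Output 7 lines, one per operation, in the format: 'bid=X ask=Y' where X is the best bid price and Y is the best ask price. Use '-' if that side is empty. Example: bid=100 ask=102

After op 1 [order #1] limit_buy(price=101, qty=3): fills=none; bids=[#1:3@101] asks=[-]
After op 2 [order #2] limit_buy(price=104, qty=10): fills=none; bids=[#2:10@104 #1:3@101] asks=[-]
After op 3 [order #3] limit_buy(price=99, qty=5): fills=none; bids=[#2:10@104 #1:3@101 #3:5@99] asks=[-]
After op 4 [order #4] market_sell(qty=6): fills=#2x#4:6@104; bids=[#2:4@104 #1:3@101 #3:5@99] asks=[-]
After op 5 cancel(order #3): fills=none; bids=[#2:4@104 #1:3@101] asks=[-]
After op 6 cancel(order #3): fills=none; bids=[#2:4@104 #1:3@101] asks=[-]
After op 7 [order #5] limit_buy(price=105, qty=2): fills=none; bids=[#5:2@105 #2:4@104 #1:3@101] asks=[-]

Answer: bid=101 ask=-
bid=104 ask=-
bid=104 ask=-
bid=104 ask=-
bid=104 ask=-
bid=104 ask=-
bid=105 ask=-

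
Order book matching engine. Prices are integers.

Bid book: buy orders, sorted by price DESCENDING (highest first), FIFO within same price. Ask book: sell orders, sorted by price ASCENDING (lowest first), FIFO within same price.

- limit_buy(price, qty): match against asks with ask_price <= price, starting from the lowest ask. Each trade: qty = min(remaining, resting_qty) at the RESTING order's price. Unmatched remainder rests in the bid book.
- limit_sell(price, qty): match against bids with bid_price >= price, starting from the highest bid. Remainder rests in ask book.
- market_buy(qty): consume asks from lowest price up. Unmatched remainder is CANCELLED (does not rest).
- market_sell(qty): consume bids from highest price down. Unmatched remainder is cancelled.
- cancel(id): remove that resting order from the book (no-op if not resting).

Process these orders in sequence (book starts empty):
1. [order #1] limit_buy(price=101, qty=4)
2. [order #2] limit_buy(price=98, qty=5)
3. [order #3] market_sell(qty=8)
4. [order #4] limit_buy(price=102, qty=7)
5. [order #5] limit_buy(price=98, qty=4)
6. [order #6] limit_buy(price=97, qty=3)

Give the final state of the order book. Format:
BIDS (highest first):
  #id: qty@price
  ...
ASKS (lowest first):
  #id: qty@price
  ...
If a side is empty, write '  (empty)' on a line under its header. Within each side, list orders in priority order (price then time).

After op 1 [order #1] limit_buy(price=101, qty=4): fills=none; bids=[#1:4@101] asks=[-]
After op 2 [order #2] limit_buy(price=98, qty=5): fills=none; bids=[#1:4@101 #2:5@98] asks=[-]
After op 3 [order #3] market_sell(qty=8): fills=#1x#3:4@101 #2x#3:4@98; bids=[#2:1@98] asks=[-]
After op 4 [order #4] limit_buy(price=102, qty=7): fills=none; bids=[#4:7@102 #2:1@98] asks=[-]
After op 5 [order #5] limit_buy(price=98, qty=4): fills=none; bids=[#4:7@102 #2:1@98 #5:4@98] asks=[-]
After op 6 [order #6] limit_buy(price=97, qty=3): fills=none; bids=[#4:7@102 #2:1@98 #5:4@98 #6:3@97] asks=[-]

Answer: BIDS (highest first):
  #4: 7@102
  #2: 1@98
  #5: 4@98
  #6: 3@97
ASKS (lowest first):
  (empty)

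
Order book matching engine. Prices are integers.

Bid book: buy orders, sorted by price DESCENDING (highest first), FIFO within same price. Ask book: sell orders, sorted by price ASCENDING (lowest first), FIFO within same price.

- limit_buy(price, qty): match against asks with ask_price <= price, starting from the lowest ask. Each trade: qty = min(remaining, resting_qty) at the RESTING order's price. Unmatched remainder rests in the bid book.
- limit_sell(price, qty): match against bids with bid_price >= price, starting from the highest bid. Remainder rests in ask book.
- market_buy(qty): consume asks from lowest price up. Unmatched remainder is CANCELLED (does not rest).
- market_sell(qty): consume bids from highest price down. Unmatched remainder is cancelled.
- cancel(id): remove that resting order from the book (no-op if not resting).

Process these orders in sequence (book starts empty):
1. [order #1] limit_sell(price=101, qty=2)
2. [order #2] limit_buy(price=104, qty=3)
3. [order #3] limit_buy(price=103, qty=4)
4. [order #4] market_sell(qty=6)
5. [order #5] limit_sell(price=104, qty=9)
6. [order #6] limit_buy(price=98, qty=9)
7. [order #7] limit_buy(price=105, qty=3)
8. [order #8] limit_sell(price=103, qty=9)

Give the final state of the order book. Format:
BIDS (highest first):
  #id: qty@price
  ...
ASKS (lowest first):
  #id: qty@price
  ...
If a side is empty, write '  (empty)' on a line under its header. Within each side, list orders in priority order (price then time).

Answer: BIDS (highest first):
  #6: 9@98
ASKS (lowest first):
  #8: 9@103
  #5: 6@104

Derivation:
After op 1 [order #1] limit_sell(price=101, qty=2): fills=none; bids=[-] asks=[#1:2@101]
After op 2 [order #2] limit_buy(price=104, qty=3): fills=#2x#1:2@101; bids=[#2:1@104] asks=[-]
After op 3 [order #3] limit_buy(price=103, qty=4): fills=none; bids=[#2:1@104 #3:4@103] asks=[-]
After op 4 [order #4] market_sell(qty=6): fills=#2x#4:1@104 #3x#4:4@103; bids=[-] asks=[-]
After op 5 [order #5] limit_sell(price=104, qty=9): fills=none; bids=[-] asks=[#5:9@104]
After op 6 [order #6] limit_buy(price=98, qty=9): fills=none; bids=[#6:9@98] asks=[#5:9@104]
After op 7 [order #7] limit_buy(price=105, qty=3): fills=#7x#5:3@104; bids=[#6:9@98] asks=[#5:6@104]
After op 8 [order #8] limit_sell(price=103, qty=9): fills=none; bids=[#6:9@98] asks=[#8:9@103 #5:6@104]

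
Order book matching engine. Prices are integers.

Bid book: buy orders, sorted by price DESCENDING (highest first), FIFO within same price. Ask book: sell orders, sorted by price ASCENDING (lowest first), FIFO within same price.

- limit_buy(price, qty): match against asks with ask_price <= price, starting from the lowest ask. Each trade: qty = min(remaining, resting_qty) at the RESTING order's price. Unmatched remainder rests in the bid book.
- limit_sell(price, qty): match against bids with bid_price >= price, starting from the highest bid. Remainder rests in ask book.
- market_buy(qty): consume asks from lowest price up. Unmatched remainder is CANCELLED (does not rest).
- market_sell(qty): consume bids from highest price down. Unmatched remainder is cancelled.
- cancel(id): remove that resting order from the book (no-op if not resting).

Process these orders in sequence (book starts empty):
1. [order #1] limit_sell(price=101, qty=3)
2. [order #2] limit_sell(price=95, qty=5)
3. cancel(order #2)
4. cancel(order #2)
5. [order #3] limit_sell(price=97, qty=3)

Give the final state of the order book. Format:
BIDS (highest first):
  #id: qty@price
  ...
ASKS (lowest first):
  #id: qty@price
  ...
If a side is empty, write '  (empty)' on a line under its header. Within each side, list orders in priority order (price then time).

After op 1 [order #1] limit_sell(price=101, qty=3): fills=none; bids=[-] asks=[#1:3@101]
After op 2 [order #2] limit_sell(price=95, qty=5): fills=none; bids=[-] asks=[#2:5@95 #1:3@101]
After op 3 cancel(order #2): fills=none; bids=[-] asks=[#1:3@101]
After op 4 cancel(order #2): fills=none; bids=[-] asks=[#1:3@101]
After op 5 [order #3] limit_sell(price=97, qty=3): fills=none; bids=[-] asks=[#3:3@97 #1:3@101]

Answer: BIDS (highest first):
  (empty)
ASKS (lowest first):
  #3: 3@97
  #1: 3@101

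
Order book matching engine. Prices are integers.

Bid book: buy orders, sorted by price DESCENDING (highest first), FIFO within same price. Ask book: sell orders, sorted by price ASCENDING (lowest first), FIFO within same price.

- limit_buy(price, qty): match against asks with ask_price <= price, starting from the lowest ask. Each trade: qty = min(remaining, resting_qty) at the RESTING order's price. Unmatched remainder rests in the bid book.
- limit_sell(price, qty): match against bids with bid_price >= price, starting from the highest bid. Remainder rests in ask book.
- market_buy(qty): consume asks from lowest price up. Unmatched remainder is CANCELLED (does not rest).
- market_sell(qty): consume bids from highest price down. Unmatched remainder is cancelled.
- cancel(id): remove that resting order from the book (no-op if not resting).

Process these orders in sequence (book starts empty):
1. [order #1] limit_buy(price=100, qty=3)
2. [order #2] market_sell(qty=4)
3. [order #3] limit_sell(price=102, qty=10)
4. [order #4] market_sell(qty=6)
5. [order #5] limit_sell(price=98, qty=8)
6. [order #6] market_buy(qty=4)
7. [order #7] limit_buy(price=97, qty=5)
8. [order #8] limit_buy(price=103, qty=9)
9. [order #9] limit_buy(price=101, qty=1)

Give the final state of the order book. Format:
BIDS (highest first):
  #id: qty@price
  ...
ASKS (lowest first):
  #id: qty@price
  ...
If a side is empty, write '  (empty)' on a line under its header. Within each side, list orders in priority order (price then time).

After op 1 [order #1] limit_buy(price=100, qty=3): fills=none; bids=[#1:3@100] asks=[-]
After op 2 [order #2] market_sell(qty=4): fills=#1x#2:3@100; bids=[-] asks=[-]
After op 3 [order #3] limit_sell(price=102, qty=10): fills=none; bids=[-] asks=[#3:10@102]
After op 4 [order #4] market_sell(qty=6): fills=none; bids=[-] asks=[#3:10@102]
After op 5 [order #5] limit_sell(price=98, qty=8): fills=none; bids=[-] asks=[#5:8@98 #3:10@102]
After op 6 [order #6] market_buy(qty=4): fills=#6x#5:4@98; bids=[-] asks=[#5:4@98 #3:10@102]
After op 7 [order #7] limit_buy(price=97, qty=5): fills=none; bids=[#7:5@97] asks=[#5:4@98 #3:10@102]
After op 8 [order #8] limit_buy(price=103, qty=9): fills=#8x#5:4@98 #8x#3:5@102; bids=[#7:5@97] asks=[#3:5@102]
After op 9 [order #9] limit_buy(price=101, qty=1): fills=none; bids=[#9:1@101 #7:5@97] asks=[#3:5@102]

Answer: BIDS (highest first):
  #9: 1@101
  #7: 5@97
ASKS (lowest first):
  #3: 5@102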